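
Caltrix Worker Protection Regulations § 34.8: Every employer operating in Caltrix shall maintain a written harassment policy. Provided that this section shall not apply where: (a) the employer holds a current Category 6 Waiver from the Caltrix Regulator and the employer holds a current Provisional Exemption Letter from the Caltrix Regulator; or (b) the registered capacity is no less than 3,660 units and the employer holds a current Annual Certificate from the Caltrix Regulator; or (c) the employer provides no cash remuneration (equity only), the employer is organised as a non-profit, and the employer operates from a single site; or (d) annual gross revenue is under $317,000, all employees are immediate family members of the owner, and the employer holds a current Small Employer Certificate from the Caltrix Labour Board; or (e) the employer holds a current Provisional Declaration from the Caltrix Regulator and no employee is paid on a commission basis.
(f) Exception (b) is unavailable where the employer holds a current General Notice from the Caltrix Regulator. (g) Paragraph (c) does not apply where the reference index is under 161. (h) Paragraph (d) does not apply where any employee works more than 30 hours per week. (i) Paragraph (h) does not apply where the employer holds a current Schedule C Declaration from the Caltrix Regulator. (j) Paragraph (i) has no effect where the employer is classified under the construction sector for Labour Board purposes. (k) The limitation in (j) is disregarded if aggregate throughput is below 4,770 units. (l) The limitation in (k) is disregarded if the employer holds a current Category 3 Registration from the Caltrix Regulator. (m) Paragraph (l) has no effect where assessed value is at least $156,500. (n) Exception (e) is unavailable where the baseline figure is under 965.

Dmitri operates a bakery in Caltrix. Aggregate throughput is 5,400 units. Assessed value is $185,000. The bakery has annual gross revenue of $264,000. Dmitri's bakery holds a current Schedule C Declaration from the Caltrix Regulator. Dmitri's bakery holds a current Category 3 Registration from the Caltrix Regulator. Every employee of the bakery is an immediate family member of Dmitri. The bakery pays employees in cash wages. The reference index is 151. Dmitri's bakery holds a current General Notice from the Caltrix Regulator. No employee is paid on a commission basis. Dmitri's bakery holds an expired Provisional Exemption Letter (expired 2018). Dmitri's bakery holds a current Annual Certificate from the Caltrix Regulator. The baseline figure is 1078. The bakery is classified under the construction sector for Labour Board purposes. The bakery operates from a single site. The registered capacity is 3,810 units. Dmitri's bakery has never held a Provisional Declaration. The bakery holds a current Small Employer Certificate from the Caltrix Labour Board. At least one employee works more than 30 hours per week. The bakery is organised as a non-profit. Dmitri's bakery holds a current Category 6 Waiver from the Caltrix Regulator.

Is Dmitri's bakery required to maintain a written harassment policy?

Exception (a) requires that the employer holds a current Provisional Exemption Letter from the Caltrix Regulator; but the Provisional Exemption Letter is not current, so (a) is unavailable.
Exception (b): the registered capacity is 3,810 units, meeting the 3,660 units threshold; a current Annual Certificate is held — every condition holds. But applying paragraph (f): (f) is engaged — a current General Notice is held. Exception (b) does not apply.
Exception (c) fails — employees are paid cash wages.
All of (d)'s requirements are met (annual gross revenue is $264,000, under the $317,000 limit; every employee is an immediate family member; a current Small Employer Certificate is held). However, paragraphs (h)–(m) must be considered: (h) operates against (d): at least one employee exceeds 30 hours/week. (i) operates (a current Schedule C Declaration is held), but is itself disapplied by (j): (j) operates against (i): the bakery is classified under the construction sector. (k) is not triggered (aggregate throughput is 5,400 units, not below 4,770 units), so (j) stands. Exception (d) does not apply.
Exception (e) requires that the employer holds a current Provisional Declaration from the Caltrix Regulator; but there is no Provisional Declaration in force, so (e) is unavailable.
No exception applies. The general rule governs.

Yes — Dmitri's bakery must maintain a written harassment policy.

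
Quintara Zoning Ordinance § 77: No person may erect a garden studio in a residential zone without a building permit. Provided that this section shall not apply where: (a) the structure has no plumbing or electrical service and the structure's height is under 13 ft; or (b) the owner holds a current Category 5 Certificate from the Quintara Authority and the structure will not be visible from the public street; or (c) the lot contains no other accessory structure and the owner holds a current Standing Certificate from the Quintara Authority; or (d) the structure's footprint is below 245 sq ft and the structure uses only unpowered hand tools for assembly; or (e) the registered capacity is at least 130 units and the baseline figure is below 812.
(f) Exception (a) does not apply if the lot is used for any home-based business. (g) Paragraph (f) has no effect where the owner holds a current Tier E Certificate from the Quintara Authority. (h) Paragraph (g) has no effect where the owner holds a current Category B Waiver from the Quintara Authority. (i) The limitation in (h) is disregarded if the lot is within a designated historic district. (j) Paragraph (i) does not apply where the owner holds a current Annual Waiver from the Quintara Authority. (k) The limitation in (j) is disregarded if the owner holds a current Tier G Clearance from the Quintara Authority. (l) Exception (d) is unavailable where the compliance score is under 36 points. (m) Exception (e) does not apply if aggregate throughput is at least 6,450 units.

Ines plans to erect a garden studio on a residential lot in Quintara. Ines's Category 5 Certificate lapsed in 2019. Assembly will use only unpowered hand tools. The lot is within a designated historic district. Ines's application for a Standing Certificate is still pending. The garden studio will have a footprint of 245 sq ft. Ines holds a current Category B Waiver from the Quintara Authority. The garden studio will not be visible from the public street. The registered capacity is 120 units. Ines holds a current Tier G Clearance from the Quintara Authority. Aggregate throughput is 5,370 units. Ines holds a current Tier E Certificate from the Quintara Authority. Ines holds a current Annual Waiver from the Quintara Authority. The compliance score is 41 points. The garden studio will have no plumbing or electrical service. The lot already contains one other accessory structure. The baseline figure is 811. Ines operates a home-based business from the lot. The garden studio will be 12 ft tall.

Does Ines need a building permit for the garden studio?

Exception (a)'s conditions are all satisfied: there is no plumbing or electrical service; the structure's height is 12 ft, under the 13 ft limit. Applying paragraphs (f)–(k): (f) applies (a home-based business operates on the lot), but yields to (g): (g) applies — a current Tier E Certificate is held. (h) would limit (g) — a current Category B Waiver is held — but (i) sets (h) aside: (i) operates against (h): the lot is in a historic district. (j) would limit (i) — a current Annual Waiver is held — but (k) sets (j) aside: (k) operates against (j): a current Tier G Clearance is held. Exception (a) stands.
Exception (b) requires that the owner holds a current Category 5 Certificate from the Quintara Authority; but the Category 5 Certificate is not current, so (b) is unavailable.
Exception (c) fails — the lot already has another accessory structure.
Exception (d) fails — the structure's footprint is 245 sq ft, not below 245 sq ft.
Exception (e) fails — the registered capacity is 120 units, short of 130 units.

No — exception (a) applies; Ines does not need a building permit.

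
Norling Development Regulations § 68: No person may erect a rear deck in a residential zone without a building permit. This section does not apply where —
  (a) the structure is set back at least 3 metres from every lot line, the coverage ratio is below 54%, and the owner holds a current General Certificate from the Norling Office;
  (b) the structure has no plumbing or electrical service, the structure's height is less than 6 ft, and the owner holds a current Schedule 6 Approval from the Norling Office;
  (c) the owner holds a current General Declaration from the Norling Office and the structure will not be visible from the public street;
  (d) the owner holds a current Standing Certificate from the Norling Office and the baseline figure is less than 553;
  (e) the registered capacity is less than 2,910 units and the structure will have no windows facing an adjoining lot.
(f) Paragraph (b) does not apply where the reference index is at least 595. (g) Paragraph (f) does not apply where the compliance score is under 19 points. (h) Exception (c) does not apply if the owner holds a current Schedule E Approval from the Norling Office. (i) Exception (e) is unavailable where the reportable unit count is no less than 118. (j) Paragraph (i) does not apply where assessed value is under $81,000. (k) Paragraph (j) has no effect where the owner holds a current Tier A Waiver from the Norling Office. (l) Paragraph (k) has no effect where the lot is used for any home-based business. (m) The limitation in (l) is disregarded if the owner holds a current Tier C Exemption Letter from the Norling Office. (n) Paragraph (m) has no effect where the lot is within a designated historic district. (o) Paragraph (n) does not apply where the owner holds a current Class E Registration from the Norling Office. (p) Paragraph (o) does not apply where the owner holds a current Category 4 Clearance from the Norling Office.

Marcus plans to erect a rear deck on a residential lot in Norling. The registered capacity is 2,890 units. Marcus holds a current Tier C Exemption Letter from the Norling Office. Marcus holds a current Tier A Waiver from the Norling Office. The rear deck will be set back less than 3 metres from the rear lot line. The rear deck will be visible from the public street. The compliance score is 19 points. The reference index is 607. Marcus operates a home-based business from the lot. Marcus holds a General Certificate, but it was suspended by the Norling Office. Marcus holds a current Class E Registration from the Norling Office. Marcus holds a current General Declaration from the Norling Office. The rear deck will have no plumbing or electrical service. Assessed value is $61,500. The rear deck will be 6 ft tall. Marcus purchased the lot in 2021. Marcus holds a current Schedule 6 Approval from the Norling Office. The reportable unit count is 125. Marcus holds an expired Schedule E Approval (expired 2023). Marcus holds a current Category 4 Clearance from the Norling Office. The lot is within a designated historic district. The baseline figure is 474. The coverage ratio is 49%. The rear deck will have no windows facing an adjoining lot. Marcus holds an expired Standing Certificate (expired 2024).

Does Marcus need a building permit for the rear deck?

No — exception (e) applies; Marcus does not need a building permit.

Exception (a) does not apply: the rear setback is under 3 m.
Exception (b) requires that the structure's height is less than 6 ft; but the structure's height is 6 ft, not less than 6 ft, so (b) is unavailable.
Exception (c) fails — the structure will be visible from the street.
Exception (d) requires that the owner holds a current Standing Certificate from the Norling Office; but no current Standing Certificate is held, so (d) is unavailable.
All of (e)'s requirements are met (the registered capacity is 2,890 units, less than the 2,910 units limit; no windows face an adjoining lot). Applying paragraphs (i)–(p): (i) applies (the reportable unit count is 125, meeting the 118 threshold), but yields to (j): (j) is triggered — assessed value is $61,500, under the $81,000 limit. (k) is engaged (a current Tier A Waiver is held), but is overridden by (l): (l) operates against (k): a home-based business operates on the lot. (m) operates (a current Tier C Exemption Letter is held), but yields to (n): (n) operates — the lot is in a historic district. (o) would limit (n) — a current Class E Registration is held — but (p) sets (o) aside: (p) operates — a current Category 4 Clearance is held. (e) remains available.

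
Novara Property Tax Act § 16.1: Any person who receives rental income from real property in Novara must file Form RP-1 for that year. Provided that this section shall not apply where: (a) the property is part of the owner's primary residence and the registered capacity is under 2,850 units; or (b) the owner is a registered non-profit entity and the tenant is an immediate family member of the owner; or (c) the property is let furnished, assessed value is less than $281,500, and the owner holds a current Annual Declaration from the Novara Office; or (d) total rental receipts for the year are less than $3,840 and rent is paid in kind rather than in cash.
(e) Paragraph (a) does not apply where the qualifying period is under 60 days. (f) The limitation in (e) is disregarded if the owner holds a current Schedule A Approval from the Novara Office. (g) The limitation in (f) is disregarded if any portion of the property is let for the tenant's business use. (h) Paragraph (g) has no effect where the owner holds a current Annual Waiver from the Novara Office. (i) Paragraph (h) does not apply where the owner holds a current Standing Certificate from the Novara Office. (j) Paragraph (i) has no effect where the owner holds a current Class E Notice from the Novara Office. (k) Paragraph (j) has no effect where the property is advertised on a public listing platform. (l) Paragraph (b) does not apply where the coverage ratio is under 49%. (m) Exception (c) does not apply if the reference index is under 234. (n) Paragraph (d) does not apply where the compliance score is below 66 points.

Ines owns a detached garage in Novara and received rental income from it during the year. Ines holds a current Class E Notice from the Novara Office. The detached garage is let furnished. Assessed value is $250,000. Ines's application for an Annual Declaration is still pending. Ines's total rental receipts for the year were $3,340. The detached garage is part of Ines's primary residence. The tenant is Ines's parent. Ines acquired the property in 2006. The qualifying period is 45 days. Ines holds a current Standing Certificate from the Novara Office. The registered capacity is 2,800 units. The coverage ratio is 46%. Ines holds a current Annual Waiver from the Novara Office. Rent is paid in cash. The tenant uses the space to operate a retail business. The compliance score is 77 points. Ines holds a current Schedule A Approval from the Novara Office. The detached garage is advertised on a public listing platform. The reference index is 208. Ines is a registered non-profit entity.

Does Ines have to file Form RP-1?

Exception (a): the detached garage is part of the primary residence; the registered capacity is 2,800 units, under the 2,850 units limit — every condition holds. But: (e) operates against (a): the qualifying period is 45 days, under the 60 days limit. (f) would limit (e) — a current Schedule A Approval is held — but (g) sets (f) aside: (g) operates — the space is let for business use. (h) would limit (g) — a current Annual Waiver is held — but (i) sets (h) aside: (i) operates against (h): a current Standing Certificate is held. (j) operates (a current Class E Notice is held), but is itself disapplied by (k): (k) operates against (j): the property is publicly advertised. (a) is therefore removed.
Exception (b): Ines is a registered non-profit; the tenant is an immediate family member — every condition holds. Turning to paragraph (l): (l) operates against (b): the coverage ratio is 46%, under the 49% limit. (b) is therefore removed.
Exception (c) requires that the owner holds a current Annual Declaration from the Novara Office; but no current Annual Declaration is held, so (c) is unavailable.
Exception (d) does not apply: rent is paid in cash.
No exception applies. The general rule governs.

Yes — Ines must file Form RP-1.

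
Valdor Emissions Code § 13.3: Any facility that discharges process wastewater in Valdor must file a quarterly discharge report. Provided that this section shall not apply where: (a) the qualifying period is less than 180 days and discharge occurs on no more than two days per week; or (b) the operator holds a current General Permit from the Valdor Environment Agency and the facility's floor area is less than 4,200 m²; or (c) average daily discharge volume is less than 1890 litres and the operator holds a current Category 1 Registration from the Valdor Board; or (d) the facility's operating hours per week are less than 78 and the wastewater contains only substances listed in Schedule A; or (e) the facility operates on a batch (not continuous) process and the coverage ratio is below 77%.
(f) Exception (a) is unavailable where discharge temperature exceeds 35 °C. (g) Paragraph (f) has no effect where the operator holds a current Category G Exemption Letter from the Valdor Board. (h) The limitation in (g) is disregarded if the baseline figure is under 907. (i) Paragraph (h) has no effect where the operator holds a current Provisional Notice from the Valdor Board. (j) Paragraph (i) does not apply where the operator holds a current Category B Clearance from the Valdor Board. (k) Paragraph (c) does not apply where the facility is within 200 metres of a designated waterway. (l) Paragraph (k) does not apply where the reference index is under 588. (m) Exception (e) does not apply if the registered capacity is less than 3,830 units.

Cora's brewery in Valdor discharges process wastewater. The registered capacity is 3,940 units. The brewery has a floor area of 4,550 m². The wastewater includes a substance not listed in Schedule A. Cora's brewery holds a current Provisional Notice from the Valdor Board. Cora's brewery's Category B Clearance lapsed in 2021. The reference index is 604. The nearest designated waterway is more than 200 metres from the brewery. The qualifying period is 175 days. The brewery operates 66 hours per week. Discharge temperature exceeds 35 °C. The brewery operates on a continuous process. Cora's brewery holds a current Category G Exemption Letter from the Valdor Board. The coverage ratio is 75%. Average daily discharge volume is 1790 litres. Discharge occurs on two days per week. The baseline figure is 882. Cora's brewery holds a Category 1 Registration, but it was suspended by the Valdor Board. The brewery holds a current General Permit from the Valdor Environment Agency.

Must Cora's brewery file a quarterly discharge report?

No — exception (a) applies; Cora's brewery is not required to file a quarterly discharge report.

Exception (a)'s conditions are all satisfied: the qualifying period is 175 days, less than the 180 days limit; discharge occurs on no more than two days per week. As to paragraphs (f)–(j): (f) applies (discharge temperature exceeds 35 °C), but yields to (g): (g) operates against (f): a current Category G Exemption Letter is held. (h) would limit (g) — the baseline figure is 882, under the 907 limit — but (i) sets (h) aside: (i) is engaged — a current Provisional Notice is held. (j) is inapplicable (the Category B Clearance is not current), so (i) stands. So (a) applies.
Exception (b) requires that the facility's floor area is less than 4,200 m²; but the facility's floor area is 4,550 m², not less than 4,200 m², so (b) is unavailable.
Exception (c) requires that the operator holds a current Category 1 Registration from the Valdor Board; but the Category 1 Registration is not current, so (c) is unavailable.
Exception (d) requires that the wastewater contains only substances listed in Schedule A; but the wastewater includes a non-Schedule-A substance, so (d) is unavailable.
Exception (e) fails — the facility operates on a continuous process.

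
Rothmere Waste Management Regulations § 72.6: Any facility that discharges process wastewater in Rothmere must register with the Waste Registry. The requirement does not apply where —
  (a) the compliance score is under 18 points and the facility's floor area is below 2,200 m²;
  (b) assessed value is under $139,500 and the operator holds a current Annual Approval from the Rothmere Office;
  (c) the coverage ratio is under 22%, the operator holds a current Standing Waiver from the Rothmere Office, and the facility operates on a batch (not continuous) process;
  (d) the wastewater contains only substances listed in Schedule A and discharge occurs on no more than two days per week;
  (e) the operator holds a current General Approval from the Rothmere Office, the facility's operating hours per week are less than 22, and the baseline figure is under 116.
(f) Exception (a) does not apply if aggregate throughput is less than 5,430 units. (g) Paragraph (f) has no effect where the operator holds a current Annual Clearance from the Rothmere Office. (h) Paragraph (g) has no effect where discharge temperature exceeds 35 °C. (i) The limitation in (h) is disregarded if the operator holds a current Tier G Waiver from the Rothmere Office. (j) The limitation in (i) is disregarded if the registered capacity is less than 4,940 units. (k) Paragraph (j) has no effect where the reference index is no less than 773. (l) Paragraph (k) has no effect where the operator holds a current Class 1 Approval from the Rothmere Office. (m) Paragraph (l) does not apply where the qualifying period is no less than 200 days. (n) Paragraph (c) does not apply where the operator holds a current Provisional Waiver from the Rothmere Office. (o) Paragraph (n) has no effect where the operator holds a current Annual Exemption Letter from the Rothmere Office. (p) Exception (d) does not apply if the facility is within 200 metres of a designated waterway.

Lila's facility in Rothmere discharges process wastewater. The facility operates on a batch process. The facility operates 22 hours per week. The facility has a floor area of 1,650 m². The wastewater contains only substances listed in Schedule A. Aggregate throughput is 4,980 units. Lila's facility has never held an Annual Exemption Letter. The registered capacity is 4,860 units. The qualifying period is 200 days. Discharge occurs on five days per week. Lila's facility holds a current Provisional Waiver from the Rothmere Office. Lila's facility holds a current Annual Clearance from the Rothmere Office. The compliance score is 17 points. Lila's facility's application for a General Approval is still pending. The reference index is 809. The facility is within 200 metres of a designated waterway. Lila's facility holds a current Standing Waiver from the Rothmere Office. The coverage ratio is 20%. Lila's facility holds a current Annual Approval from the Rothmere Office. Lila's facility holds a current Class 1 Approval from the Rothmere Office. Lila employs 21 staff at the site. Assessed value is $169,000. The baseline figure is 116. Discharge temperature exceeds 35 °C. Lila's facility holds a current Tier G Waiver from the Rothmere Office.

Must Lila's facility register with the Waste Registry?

No — exception (a) applies; Lila's facility is not required to register with the Waste Registry.

Exception (a) is satisfied on its face — the compliance score is 17 points, under the 18 points limit; the facility's floor area is 1,650 m², below the 2,200 m² limit. Considering the limiting provisions: (f) operates (aggregate throughput is 4,980 units, less than the 5,430 units limit), but is overridden by (g): (g) operates against (f): a current Annual Clearance is held. (h) would limit (g) — discharge temperature exceeds 35 °C — but (i) sets (h) aside: (i) operates — a current Tier G Waiver is held. (j) is engaged (the registered capacity is 4,860 units, less than the 4,940 units limit), but is displaced by (k): (k) operates against (j): the reference index is 809, meeting the 773 threshold. (l) would limit (k) — a current Class 1 Approval is held — but (m) sets (l) aside: (m) is engaged — the qualifying period is 200 days, meeting the 200 days threshold. So (a) applies.
Exception (b) fails — assessed value is $169,000, not under $139,500.
Exception (c) is satisfied on its face — the coverage ratio is 20%, under the 22% limit; a current Standing Waiver is held; the facility operates on a batch process. Turning to paragraphs (n)–(o): (n) is engaged — a current Provisional Waiver is held. (o) is not engaged (the Annual Exemption Letter is not current), so (n) stands. Exception (c) does not apply.
Exception (d) fails — discharge occurs on five days per week.
Exception (e) requires that the operator holds a current General Approval from the Rothmere Office; but no current General Approval is held, so (e) is unavailable.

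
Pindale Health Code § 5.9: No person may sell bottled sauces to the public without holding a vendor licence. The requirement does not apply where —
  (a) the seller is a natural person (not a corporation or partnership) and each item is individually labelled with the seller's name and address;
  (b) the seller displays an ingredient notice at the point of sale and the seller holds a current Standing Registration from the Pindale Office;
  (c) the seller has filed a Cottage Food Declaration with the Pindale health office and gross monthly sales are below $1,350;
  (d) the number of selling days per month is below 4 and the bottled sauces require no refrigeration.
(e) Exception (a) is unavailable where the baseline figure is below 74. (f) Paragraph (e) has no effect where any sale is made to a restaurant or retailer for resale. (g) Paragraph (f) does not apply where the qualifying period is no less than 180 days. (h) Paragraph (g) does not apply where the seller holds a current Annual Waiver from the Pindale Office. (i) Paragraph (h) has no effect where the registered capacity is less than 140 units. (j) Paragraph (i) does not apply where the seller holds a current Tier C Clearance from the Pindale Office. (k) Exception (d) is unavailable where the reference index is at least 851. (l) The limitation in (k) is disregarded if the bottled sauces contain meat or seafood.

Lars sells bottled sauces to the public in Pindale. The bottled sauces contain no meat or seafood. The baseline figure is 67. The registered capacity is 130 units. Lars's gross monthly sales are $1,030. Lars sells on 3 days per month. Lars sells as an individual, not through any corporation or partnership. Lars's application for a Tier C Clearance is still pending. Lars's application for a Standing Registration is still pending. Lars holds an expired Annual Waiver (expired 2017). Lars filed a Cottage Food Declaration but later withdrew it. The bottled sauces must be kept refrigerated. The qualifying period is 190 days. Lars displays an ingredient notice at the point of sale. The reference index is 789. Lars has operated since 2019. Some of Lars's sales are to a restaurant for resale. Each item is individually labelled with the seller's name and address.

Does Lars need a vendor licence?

Yes — Lars must hold a vendor licence.

Exception (a): the seller is a natural person; items are individually labelled — every condition holds. However, paragraphs (e)–(j) must be considered: (e) operates against (a): the baseline figure is 67, below the 74 limit. (f) is triggered (some sales are to a restaurant for resale), but is set aside by (g): (g) operates against (f): the qualifying period is 190 days, meeting the 180 days threshold. (h), which would lift (g), does not operate here — there is no Annual Waiver in force. So (a) is unavailable.
Exception (b) requires that the seller holds a current Standing Registration from the Pindale Office; but no current Standing Registration is held, so (b) is unavailable.
Exception (c) does not apply: the Cottage Food Declaration was withdrawn.
Exception (d) does not apply: the bottled sauces require refrigeration.
No exception applies. The general rule governs.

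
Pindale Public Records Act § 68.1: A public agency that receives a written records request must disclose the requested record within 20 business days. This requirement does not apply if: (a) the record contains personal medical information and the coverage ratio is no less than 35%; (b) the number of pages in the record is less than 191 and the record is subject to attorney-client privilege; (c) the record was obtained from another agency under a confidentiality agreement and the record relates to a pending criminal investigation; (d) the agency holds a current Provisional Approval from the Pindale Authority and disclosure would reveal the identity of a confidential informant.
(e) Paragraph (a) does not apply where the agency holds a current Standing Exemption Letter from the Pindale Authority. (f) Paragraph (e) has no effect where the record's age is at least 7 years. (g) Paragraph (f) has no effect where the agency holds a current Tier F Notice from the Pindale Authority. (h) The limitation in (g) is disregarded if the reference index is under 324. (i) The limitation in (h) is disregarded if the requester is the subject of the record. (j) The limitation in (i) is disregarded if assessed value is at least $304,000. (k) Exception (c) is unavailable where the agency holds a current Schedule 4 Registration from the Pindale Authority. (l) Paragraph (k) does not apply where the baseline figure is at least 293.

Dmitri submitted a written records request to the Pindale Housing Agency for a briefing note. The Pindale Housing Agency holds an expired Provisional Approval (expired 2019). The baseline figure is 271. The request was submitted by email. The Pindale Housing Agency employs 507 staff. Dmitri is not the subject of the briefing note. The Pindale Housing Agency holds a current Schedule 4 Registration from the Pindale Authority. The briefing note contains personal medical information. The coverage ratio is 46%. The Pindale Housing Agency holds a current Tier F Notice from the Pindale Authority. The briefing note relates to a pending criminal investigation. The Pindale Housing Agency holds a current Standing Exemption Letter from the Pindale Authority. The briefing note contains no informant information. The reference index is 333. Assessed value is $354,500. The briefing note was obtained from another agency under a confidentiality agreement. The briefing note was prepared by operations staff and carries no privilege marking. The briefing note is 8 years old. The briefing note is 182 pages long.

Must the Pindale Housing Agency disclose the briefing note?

Yes — the Pindale Housing Agency must disclose the briefing note.

All of (a)'s requirements are met (the briefing note contains personal medical information; the coverage ratio is 46%, meeting the 35% threshold). However, paragraphs (e)–(j) must be considered: (e) operates against (a): a current Standing Exemption Letter is held. (f) would limit (e) — the record's age is 8 years, meeting the 7 years threshold — but (g) sets (f) aside: (g) operates against (f): a current Tier F Notice is held. (h) is inapplicable (the reference index is 333, not under 324), so (g) stands. So (a) is unavailable.
Exception (b) fails — the briefing note carries no privilege marking.
Exception (c)'s conditions are all satisfied: the briefing note was obtained under a confidentiality agreement; the briefing note relates to a pending investigation. Turning to paragraphs (k)–(l): (k) operates against (c): a current Schedule 4 Registration is held. (l) is not engaged (the baseline figure is 271, short of 293), so (k) stands. So (c) is unavailable.
Exception (d) requires that the agency holds a current Provisional Approval from the Pindale Authority; but there is no Provisional Approval in force, so (d) is unavailable.
No exception is made out. the Pindale Housing Agency falls within the general rule.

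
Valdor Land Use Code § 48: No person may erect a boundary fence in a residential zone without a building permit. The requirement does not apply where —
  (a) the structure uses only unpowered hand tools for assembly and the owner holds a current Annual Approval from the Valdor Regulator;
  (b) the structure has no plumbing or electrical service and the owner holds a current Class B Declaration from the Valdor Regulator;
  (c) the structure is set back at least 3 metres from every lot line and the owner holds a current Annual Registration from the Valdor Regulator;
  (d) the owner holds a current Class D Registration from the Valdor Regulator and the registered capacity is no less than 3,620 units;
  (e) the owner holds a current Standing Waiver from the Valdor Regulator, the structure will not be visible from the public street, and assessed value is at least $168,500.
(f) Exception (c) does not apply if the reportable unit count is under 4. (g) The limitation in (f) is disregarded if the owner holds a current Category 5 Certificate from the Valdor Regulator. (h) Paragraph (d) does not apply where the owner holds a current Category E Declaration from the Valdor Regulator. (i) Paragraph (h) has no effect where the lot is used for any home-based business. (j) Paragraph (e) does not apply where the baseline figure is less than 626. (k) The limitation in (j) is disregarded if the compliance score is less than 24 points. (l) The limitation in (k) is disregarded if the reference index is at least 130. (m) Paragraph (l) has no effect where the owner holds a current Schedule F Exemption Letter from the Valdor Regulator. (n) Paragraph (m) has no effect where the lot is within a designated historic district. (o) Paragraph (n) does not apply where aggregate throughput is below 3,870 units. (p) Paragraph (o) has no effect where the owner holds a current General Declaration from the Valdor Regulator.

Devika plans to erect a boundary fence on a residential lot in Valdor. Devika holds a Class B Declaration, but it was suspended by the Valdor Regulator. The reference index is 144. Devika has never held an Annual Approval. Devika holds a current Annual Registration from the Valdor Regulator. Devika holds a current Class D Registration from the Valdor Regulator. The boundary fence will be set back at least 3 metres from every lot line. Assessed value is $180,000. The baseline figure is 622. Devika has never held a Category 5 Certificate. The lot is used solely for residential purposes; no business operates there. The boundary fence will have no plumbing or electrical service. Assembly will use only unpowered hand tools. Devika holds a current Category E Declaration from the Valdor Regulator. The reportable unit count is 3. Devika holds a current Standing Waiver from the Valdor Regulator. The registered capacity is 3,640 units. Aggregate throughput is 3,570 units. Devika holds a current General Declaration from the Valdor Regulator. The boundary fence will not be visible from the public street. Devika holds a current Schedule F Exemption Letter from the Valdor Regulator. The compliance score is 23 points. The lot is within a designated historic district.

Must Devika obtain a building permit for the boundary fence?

Exception (a) does not apply: no current Annual Approval is held.
Exception (b) does not apply: no current Class B Declaration is held.
Exception (c)'s conditions are all satisfied: the setback is at least 3 m on every side; a current Annual Registration is held. However, paragraphs (f)–(g) must be considered: (f) is engaged — the reportable unit count is 3, under the 4 limit. (g), which would lift (f), is not engaged — the Category 5 Certificate is not current. (c) is therefore removed.
Exception (d): a current Class D Registration is held; the registered capacity is 3,640 units, meeting the 3,620 units threshold — every condition holds. However, paragraphs (h)–(i) must be considered: (h) is triggered — a current Category E Declaration is held. (i), which would lift (h), is inapplicable — the lot is solely residential. (d) is therefore removed.
All of (e)'s requirements are met (a current Standing Waiver is held; the structure will not be visible from the street; assessed value is $180,000, meeting the $168,500 threshold). However, paragraphs (j)–(p) must be considered: (j) operates against (e): the baseline figure is 622, less than the 626 limit. (k) would limit (j) — the compliance score is 23 points, less than the 24 points limit — but (l) sets (k) aside: (l) operates against (k): the reference index is 144, meeting the 130 threshold. (m) is engaged (a current Schedule F Exemption Letter is held), but is displaced by (n): (n) operates against (m): the lot is in a historic district. (o) applies (aggregate throughput is 3,570 units, below the 3,870 units limit), but yields to (p): (p) operates against (o): a current General Declaration is held. Exception (e) does not apply.
Every exception is unavailable, so the rule governs.

Yes — Devika must obtain a building permit.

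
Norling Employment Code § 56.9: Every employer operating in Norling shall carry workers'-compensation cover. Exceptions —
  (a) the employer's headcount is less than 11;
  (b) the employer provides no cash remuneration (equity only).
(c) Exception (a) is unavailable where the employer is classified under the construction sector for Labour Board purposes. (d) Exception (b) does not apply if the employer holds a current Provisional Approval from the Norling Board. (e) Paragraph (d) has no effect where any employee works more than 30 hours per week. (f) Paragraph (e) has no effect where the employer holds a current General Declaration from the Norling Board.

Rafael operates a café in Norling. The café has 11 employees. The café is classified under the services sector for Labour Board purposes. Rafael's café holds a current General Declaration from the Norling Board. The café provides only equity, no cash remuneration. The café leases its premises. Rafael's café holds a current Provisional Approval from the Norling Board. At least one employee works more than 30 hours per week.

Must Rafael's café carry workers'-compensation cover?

Exception (a) does not apply: the employer's headcount is 11, not less than 11.
Exception (b)'s conditions are all satisfied: remuneration is equity-only. However, paragraphs (d)–(f) must be considered: (d) operates against (b): a current Provisional Approval is held. (e) would limit (d) — at least one employee exceeds 30 hours/week — but (f) sets (e) aside: (f) operates against (e): a current General Declaration is held. (b) is therefore removed.
Every exception is unavailable, so the rule governs.

Yes — Rafael's café must carry workers'-compensation cover.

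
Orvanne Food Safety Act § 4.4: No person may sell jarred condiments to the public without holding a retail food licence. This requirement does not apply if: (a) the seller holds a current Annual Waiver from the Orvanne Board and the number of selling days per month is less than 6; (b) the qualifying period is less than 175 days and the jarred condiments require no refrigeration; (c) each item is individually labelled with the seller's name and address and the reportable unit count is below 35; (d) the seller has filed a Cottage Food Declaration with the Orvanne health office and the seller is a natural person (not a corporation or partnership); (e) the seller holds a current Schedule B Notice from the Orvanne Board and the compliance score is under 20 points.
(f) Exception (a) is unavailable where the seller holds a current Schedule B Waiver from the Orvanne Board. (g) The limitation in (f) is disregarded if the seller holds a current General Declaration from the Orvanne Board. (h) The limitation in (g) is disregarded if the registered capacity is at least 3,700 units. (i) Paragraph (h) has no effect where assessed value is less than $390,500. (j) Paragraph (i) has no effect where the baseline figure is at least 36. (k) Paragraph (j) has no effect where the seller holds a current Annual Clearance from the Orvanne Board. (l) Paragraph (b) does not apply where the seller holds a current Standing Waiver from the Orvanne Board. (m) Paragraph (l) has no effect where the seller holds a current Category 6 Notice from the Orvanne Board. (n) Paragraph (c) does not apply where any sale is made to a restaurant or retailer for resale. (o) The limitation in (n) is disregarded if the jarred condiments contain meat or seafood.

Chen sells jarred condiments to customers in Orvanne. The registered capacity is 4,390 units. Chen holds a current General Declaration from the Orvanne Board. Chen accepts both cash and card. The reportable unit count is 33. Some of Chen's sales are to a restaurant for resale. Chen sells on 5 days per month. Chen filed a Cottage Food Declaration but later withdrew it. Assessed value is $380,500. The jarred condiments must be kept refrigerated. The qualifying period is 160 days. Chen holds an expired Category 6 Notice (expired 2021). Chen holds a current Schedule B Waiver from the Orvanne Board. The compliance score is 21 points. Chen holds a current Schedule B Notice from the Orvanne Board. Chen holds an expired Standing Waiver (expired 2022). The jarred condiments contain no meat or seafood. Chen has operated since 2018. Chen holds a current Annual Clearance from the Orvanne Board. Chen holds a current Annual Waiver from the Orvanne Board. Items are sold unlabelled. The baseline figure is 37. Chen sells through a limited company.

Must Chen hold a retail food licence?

Exception (a): a current Annual Waiver is held; the number of selling days per month is 5, less than the 6 limit — every condition holds. As to paragraphs (f)–(k): (f) applies (a current Schedule B Waiver is held), but yields to (g): (g) operates against (f): a current General Declaration is held. (h) would limit (g) — the registered capacity is 4,390 units, meeting the 3,700 units threshold — but (i) sets (h) aside: (i) is triggered — assessed value is $380,500, less than the $390,500 limit. (j) is engaged (the baseline figure is 37, meeting the 36 threshold), but is displaced by (k): (k) is engaged — a current Annual Clearance is held. So (a) applies.
Exception (b) does not apply: the jarred condiments require refrigeration.
Exception (c) does not apply: items are sold unlabelled.
Exception (d) fails — the Cottage Food Declaration was withdrawn.
Exception (e) requires that the compliance score is under 20 points; but the compliance score is 21 points, not under 20 points, so (e) is unavailable.

No — exception (a) applies; Chen is not required to hold a retail food licence.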